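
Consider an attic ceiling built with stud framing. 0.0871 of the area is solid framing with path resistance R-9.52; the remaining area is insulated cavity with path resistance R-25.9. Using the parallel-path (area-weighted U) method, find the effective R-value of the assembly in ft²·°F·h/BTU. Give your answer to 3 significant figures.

U_eff = 0.9129/25.9 + 0.0871/9.52 = 0.03525 + 0.009149 = 0.0444
R_eff = 1/U_eff = 22.52 ft²·°F·h/BTU

22.5 ft²·°F·h/BTU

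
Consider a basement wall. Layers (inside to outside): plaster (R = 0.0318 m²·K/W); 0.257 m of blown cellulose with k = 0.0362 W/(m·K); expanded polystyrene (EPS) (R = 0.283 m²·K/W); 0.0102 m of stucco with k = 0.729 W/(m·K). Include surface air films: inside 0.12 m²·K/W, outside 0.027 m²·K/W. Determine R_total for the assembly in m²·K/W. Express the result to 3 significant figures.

7.58 m²·K/W

0.257/0.0362 = 7.099
0.0102/0.729 = 0.01399
R_total = 0.12 + 0.0318 + 7.099 + 0.283 + 0.01399 + 0.027 = 7.575 m²·K/W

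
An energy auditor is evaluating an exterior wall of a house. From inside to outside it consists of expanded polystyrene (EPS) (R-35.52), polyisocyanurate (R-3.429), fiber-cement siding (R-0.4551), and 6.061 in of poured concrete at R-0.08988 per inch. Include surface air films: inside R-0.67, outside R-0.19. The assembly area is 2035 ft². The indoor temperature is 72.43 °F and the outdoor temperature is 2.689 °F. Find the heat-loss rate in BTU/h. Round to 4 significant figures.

3478 BTU/h

6.061 × 0.08988 = 0.54476
R_total = 0.67 + 35.52 + 3.429 + 0.4551 + 0.54476 + 0.19 = 40.809 ft²·°F·h/BTU
Q = A·ΔT/R = 2035 × (72.43 − 2.689) / 40.809 = 3477.7 BTU/h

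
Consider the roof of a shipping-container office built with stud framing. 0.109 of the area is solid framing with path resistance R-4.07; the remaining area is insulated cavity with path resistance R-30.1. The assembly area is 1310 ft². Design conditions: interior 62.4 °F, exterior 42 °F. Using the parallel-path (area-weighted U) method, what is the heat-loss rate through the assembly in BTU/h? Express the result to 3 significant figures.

1510 BTU/h

U_eff = 0.891/30.1 + 0.109/4.07 = 0.0296 + 0.02678 = 0.05638
R_eff = 1/U_eff = 17.74 ft²·°F·h/BTU
Q = 1310 × (62.4 − 42) / 17.74 = 1507 BTU/h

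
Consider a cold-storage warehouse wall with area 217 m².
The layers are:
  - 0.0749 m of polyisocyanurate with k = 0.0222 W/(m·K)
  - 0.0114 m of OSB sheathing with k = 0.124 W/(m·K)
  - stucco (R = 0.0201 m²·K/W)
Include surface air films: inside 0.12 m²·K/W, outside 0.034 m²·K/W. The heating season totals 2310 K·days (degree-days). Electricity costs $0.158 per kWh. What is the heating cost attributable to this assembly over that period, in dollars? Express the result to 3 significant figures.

0.0749/0.0222 = 3.374
0.0114/0.124 = 0.09194
R_total = 0.12 + 3.374 + 0.09194 + 0.0201 + 0.034 = 3.64 m²·K/W
E = A × HDD × 24 / R / 1000 = 217 × 2310 × 24 / 3.64 / 1000 = 3305 kWh
Cost = 3305 × 0.158 = $522.2

522 dollars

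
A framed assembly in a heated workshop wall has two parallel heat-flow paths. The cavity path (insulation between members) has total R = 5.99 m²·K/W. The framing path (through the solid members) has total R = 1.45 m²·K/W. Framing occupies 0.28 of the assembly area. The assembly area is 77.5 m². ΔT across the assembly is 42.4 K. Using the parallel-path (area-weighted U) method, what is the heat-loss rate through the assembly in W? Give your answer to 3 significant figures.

U_eff = 0.72/5.99 + 0.28/1.45 = 0.1202 + 0.1931 = 0.3133
R_eff = 1/U_eff = 3.192 m²·K/W
Q = 77.5 × 42.4 / 3.192 = 1030 W

1030 W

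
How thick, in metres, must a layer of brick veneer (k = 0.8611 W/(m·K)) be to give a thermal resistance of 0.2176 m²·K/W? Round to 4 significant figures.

0.1874 m

L = R·k = 0.2176 × 0.8611 = 0.18738 m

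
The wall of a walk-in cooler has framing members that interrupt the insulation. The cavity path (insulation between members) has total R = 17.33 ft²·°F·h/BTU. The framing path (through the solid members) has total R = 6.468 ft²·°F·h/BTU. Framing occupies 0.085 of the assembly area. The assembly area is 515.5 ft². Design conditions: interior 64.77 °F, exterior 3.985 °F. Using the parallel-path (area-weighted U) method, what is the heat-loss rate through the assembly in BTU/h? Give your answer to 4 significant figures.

2066 BTU/h

U_eff = 0.915/17.33 + 0.085/6.468 = 0.052799 + 0.013142 = 0.06594
R_eff = 1/U_eff = 15.165 ft²·°F·h/BTU
Q = 515.5 × (64.77 − 3.985) / 15.165 = 2066.2 BTU/h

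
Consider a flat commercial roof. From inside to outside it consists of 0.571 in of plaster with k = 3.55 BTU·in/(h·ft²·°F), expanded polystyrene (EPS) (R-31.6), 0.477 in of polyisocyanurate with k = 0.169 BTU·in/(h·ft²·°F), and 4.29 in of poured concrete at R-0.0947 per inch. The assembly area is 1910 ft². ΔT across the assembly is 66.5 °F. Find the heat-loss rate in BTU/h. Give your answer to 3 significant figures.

3630 BTU/h

0.571/3.55 = 0.1608
0.477/0.169 = 2.822
4.29 × 0.0947 = 0.4063
R_total = 0.1608 + 31.6 + 2.822 + 0.4063 = 34.99 ft²·°F·h/BTU
Q = A·ΔT/R = 1910 × 66.5 / 34.99 = 3630 BTU/h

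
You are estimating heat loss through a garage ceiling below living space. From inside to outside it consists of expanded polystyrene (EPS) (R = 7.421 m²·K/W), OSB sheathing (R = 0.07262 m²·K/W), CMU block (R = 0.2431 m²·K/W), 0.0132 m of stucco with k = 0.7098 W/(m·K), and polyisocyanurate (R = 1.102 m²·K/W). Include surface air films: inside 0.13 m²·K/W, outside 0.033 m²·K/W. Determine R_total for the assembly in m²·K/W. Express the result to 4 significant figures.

9.020 m²·K/W

0.0132/0.7098 = 0.018597
R_total = 0.13 + 7.421 + 0.07262 + 0.2431 + 0.018597 + 1.102 + 0.033 = 9.0203 m²·K/W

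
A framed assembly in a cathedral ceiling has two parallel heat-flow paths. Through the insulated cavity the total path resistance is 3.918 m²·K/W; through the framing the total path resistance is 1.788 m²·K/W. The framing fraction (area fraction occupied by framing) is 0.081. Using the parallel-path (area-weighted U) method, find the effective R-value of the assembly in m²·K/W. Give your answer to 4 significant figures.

3.573 m²·K/W

U_eff = 0.919/3.918 + 0.081/1.788 = 0.23456 + 0.045302 = 0.27986
R_eff = 1/U_eff = 3.5732 m²·K/W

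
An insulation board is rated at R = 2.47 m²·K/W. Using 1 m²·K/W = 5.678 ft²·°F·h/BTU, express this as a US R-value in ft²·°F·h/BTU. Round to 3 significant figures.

R_US = 2.47 × 5.678 = 14.02

14.0 ft²·°F·h/BTU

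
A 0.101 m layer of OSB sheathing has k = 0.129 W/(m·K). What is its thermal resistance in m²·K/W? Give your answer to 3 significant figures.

0.783 m²·K/W

R = L/k = 0.101/0.129 = 0.7829 m²·K/W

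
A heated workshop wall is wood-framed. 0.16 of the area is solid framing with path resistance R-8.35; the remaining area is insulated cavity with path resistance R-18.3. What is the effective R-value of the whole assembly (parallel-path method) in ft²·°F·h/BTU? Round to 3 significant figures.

15.4 ft²·°F·h/BTU

U_eff = 0.84/18.3 + 0.16/8.35 = 0.0459 + 0.01916 = 0.06506
R_eff = 1/U_eff = 15.37 ft²·°F·h/BTU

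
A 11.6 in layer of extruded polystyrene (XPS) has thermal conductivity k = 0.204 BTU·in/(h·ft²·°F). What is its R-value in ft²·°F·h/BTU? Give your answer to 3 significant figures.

R = L/k = 11.6/0.204 = 56.86 ft²·°F·h/BTU

56.9 ft²·°F·h/BTU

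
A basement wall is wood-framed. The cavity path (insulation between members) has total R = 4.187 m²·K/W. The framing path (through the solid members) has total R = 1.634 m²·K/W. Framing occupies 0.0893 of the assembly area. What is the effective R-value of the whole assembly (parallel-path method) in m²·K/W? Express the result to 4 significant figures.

U_eff = 0.9107/4.187 + 0.0893/1.634 = 0.21751 + 0.054651 = 0.27216
R_eff = 1/U_eff = 3.6743 m²·K/W

3.674 m²·K/W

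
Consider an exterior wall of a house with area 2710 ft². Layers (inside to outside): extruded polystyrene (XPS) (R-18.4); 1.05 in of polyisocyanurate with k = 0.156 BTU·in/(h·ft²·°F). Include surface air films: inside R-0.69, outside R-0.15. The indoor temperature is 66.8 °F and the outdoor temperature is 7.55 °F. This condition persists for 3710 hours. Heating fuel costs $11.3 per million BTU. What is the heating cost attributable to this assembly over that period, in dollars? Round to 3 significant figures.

1.05/0.156 = 6.731
R_total = 0.69 + 18.4 + 6.731 + 0.15 = 25.97 ft²·°F·h/BTU
Q = 2710 × (66.8 − 7.55) / 25.97 = 6183 BTU/h
E = 6183 × 3710 = 22940000 BTU
Cost = 22940000/10⁶ × 11.3 = $259.2

259 dollars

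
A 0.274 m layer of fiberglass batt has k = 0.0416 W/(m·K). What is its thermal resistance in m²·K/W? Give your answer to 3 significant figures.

6.59 m²·K/W

R = L/k = 0.274/0.0416 = 6.587 m²·K/W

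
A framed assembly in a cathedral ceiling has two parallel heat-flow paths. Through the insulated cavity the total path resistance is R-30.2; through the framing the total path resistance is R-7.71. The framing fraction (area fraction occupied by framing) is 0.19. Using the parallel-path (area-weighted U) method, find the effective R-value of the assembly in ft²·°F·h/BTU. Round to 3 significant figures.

19.4 ft²·°F·h/BTU

U_eff = 0.81/30.2 + 0.19/7.71 = 0.02682 + 0.02464 = 0.05146
R_eff = 1/U_eff = 19.43 ft²·°F·h/BTU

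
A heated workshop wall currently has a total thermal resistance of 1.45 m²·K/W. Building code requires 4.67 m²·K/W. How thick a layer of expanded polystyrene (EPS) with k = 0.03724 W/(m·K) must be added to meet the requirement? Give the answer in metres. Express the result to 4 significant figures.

0.1199 m

ΔR = 4.67 − 1.45 = 3.22 m²·K/W
L = ΔR × k = 3.22 × 0.03724 = 0.11991 m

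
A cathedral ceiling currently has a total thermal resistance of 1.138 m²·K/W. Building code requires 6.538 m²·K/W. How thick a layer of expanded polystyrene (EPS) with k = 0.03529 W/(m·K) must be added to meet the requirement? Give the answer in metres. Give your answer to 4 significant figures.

ΔR = 6.538 − 1.138 = 5.4 m²·K/W
L = ΔR × k = 5.4 × 0.03529 = 0.19057 m

0.1906 m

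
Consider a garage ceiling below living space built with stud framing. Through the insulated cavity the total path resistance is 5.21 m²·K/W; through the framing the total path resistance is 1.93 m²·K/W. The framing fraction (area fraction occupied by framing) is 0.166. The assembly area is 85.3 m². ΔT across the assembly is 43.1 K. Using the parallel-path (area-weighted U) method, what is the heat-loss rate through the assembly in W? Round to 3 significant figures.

905 W

U_eff = 0.834/5.21 + 0.166/1.93 = 0.1601 + 0.08601 = 0.2461
R_eff = 1/U_eff = 4.064 m²·K/W
Q = 85.3 × 43.1 / 4.064 = 904.7 W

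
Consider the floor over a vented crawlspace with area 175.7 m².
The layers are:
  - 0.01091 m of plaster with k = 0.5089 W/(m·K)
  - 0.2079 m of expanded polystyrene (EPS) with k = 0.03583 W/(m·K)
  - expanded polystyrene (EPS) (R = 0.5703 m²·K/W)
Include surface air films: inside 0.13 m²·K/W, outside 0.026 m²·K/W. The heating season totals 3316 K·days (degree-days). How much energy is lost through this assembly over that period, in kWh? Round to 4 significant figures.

2135 kWh

0.01091/0.5089 = 0.021438
0.2079/0.03583 = 5.8024
R_total = 0.13 + 0.021438 + 5.8024 + 0.5703 + 0.026 = 6.5501 m²·K/W
E = A × HDD × 24 / R / 1000 = 175.7 × 3316 × 24 / 6.5501 / 1000 = 2134.8 kWh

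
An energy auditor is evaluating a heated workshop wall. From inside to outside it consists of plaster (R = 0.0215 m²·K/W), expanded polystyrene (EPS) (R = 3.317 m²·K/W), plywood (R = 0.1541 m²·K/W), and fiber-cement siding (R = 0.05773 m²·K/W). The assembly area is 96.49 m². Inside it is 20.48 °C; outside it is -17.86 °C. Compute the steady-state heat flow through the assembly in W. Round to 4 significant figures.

R_total = 0.0215 + 3.317 + 0.1541 + 0.05773 = 3.5503 m²·K/W
Q = A·ΔT/R = 96.49 × (20.48 − (-17.86)) / 3.5503 = 1042 W

1042 W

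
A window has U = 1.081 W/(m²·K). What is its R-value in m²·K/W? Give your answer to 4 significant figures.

R = 1/U = 1/1.081 = 0.92507

0.9251 m²·K/W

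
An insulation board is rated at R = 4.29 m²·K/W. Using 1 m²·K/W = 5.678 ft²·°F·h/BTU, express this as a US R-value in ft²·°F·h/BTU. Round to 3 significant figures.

24.4 ft²·°F·h/BTU

R_US = 4.29 × 5.678 = 24.36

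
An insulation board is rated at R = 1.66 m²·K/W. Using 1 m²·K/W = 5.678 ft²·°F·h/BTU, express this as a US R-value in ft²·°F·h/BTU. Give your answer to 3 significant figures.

R_US = 1.66 × 5.678 = 9.425

9.43 ft²·°F·h/BTU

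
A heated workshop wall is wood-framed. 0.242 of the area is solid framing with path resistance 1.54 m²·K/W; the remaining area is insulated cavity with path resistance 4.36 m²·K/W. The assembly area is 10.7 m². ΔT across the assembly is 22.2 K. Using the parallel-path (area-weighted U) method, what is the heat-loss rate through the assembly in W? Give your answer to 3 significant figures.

78.6 W

U_eff = 0.758/4.36 + 0.242/1.54 = 0.1739 + 0.1571 = 0.331
R_eff = 1/U_eff = 3.021 m²·K/W
Q = 10.7 × 22.2 / 3.021 = 78.62 W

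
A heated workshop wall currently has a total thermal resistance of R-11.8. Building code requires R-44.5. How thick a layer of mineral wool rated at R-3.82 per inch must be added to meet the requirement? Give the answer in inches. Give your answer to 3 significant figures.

ΔR = 44.5 − 11.8 = 32.7 ft²·°F·h/BTU
L = ΔR / (R/in) = 32.7/3.82 = 8.56 in

8.56 in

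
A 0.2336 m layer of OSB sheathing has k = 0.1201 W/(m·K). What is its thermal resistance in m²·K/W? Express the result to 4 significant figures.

1.945 m²·K/W

R = L/k = 0.2336/0.1201 = 1.945 m²·K/W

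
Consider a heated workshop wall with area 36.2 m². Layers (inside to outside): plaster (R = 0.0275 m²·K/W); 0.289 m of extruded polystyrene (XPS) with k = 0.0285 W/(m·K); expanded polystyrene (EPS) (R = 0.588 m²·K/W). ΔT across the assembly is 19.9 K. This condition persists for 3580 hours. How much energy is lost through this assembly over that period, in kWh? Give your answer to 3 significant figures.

0.289/0.0285 = 10.14
R_total = 0.0275 + 10.14 + 0.588 = 10.76 m²·K/W
Q = 36.2 × 19.9 / 10.76 = 66.98 W
E = 66.98 W × 3580 h / 1000 = 239.8 kWh

240 kWh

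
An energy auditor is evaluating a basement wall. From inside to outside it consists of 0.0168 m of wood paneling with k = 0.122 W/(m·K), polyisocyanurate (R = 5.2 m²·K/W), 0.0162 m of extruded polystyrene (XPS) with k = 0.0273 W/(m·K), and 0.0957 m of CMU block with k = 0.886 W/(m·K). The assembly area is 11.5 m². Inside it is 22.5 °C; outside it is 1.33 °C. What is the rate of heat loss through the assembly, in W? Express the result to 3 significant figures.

40.3 W

0.0168/0.122 = 0.1377
0.0162/0.0273 = 0.5934
0.0957/0.886 = 0.108
R_total = 0.1377 + 5.2 + 0.5934 + 0.108 = 6.039 m²·K/W
Q = A·ΔT/R = 11.5 × (22.5 − 1.33) / 6.039 = 40.31 W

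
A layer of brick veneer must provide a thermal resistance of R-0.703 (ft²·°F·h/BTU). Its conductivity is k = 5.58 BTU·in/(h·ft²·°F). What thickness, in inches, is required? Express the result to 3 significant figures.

3.92 in

L = R × k = 0.703 × 5.58 = 3.923 in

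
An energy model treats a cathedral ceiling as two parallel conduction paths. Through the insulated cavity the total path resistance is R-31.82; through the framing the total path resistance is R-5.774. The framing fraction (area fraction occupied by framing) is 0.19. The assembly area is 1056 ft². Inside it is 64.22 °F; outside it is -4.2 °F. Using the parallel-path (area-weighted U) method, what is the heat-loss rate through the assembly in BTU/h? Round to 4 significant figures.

4217 BTU/h

U_eff = 0.81/31.82 + 0.19/5.774 = 0.025456 + 0.032906 = 0.058362
R_eff = 1/U_eff = 17.134 ft²·°F·h/BTU
Q = 1056 × (64.22 − (-4.2)) / 17.134 = 4216.7 BTU/h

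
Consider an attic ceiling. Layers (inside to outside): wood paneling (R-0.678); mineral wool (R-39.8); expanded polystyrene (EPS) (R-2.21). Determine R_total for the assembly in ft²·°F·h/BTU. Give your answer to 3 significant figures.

R_total = 0.678 + 39.8 + 2.21 = 42.69 ft²·°F·h/BTU

42.7 ft²·°F·h/BTU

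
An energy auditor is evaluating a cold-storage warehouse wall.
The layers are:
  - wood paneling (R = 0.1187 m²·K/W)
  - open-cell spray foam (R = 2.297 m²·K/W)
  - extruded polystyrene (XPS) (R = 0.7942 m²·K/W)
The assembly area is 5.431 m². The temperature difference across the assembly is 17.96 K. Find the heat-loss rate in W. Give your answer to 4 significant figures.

30.39 W

R_total = 0.1187 + 2.297 + 0.7942 = 3.2099 m²·K/W
Q = A·ΔT/R = 5.431 × 17.96 / 3.2099 = 30.387 W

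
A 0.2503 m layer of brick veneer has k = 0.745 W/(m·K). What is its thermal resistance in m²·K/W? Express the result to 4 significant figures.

R = L/k = 0.2503/0.745 = 0.33597 m²·K/W

0.3360 m²·K/W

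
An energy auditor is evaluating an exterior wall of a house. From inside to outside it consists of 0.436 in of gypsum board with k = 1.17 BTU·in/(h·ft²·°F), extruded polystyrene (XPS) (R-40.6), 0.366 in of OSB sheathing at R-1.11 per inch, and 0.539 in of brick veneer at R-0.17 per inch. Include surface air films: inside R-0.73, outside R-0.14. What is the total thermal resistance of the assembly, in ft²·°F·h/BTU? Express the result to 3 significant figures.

0.436/1.17 = 0.3726
0.366 × 1.11 = 0.4063
0.539 × 0.17 = 0.09163
R_total = 0.73 + 0.3726 + 40.6 + 0.4063 + 0.09163 + 0.14 = 42.34 ft²·°F·h/BTU

42.3 ft²·°F·h/BTU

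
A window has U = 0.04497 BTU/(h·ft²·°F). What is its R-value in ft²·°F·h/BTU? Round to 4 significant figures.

22.24 ft²·°F·h/BTU

R = 1/U = 1/0.04497 = 22.237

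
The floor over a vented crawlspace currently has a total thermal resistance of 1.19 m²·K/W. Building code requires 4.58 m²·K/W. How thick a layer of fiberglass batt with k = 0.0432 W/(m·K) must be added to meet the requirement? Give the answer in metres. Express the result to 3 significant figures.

ΔR = 4.58 − 1.19 = 3.39 m²·K/W
L = ΔR × k = 3.39 × 0.0432 = 0.1464 m

0.146 m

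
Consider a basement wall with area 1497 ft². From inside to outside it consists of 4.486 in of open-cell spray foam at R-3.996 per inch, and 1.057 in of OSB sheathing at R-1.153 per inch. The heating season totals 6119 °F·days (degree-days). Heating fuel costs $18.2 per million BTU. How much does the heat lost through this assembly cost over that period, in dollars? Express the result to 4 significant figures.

4.486 × 3.996 = 17.926
1.057 × 1.153 = 1.2187
R_total = 17.926 + 1.2187 = 19.145 ft²·°F·h/BTU
E = A × HDD × 24 / R = 1497 × 6119 × 24 / 19.145 = 11483000 BTU
Cost = 11483000/10⁶ × 18.2 = $208.99

209.0 dollars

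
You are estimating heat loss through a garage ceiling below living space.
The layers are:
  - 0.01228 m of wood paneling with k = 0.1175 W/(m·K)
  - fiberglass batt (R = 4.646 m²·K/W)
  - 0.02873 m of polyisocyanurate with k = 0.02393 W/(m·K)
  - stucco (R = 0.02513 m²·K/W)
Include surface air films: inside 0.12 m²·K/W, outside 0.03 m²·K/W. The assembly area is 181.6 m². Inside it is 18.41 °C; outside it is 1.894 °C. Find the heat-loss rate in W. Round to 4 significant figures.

0.01228/0.1175 = 0.10451
0.02873/0.02393 = 1.2006
R_total = 0.12 + 0.10451 + 4.646 + 1.2006 + 0.02513 + 0.03 = 6.1262 m²·K/W
Q = A·ΔT/R = 181.6 × (18.41 − 1.894) / 6.1262 = 489.58 W

489.6 W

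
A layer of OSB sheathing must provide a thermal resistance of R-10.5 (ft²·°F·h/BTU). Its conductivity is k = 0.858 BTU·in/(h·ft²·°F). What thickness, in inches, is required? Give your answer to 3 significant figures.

L = R × k = 10.5 × 0.858 = 9.009 in

9.01 in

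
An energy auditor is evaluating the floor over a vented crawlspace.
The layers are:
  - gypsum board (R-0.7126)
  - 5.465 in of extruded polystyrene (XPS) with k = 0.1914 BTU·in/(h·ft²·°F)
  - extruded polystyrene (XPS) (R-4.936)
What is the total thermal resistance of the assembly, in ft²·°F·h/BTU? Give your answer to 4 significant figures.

34.20 ft²·°F·h/BTU

5.465/0.1914 = 28.553
R_total = 0.7126 + 28.553 + 4.936 = 34.201 ft²·°F·h/BTU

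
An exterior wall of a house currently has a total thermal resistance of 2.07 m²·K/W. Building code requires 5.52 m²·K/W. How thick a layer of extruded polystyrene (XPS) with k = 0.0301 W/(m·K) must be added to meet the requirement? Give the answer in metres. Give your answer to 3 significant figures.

ΔR = 5.52 − 2.07 = 3.45 m²·K/W
L = ΔR × k = 3.45 × 0.0301 = 0.1038 m

0.104 m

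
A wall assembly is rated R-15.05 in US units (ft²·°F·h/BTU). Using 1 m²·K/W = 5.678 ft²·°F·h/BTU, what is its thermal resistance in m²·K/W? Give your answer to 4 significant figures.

R_SI = 15.05/5.678 = 2.6506

2.651 m²·K/W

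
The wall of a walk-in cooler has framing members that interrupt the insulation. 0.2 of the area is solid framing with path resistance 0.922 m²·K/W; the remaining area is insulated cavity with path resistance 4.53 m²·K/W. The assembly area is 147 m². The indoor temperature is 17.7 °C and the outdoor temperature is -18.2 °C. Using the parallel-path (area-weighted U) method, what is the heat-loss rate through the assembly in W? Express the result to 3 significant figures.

2080 W

U_eff = 0.8/4.53 + 0.2/0.922 = 0.1766 + 0.2169 = 0.3935
R_eff = 1/U_eff = 2.541 m²·K/W
Q = 147 × (17.7 − (-18.2)) / 2.541 = 2077 W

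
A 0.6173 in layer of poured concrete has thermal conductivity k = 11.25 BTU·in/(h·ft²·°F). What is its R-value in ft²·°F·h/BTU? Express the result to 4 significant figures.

0.05487 ft²·°F·h/BTU

R = L/k = 0.6173/11.25 = 0.054871 ft²·°F·h/BTU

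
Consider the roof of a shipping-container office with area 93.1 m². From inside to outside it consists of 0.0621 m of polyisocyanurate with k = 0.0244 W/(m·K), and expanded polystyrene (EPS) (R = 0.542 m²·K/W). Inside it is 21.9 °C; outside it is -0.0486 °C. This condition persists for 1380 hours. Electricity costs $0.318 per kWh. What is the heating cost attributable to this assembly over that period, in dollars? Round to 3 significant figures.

0.0621/0.0244 = 2.545
R_total = 2.545 + 0.542 = 3.087 m²·K/W
Q = 93.1 × (21.9 − (-0.0486)) / 3.087 = 661.9 W
E = 661.9 W × 1380 h / 1000 = 913.5 kWh
Cost = 913.5 × 0.318 = $290.5

290 dollars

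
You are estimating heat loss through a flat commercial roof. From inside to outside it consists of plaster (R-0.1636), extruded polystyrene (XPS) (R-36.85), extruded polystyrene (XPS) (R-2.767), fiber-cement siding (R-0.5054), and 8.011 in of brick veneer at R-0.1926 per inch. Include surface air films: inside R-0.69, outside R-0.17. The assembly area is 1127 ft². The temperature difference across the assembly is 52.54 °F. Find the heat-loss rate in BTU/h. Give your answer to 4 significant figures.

1387 BTU/h

8.011 × 0.1926 = 1.5429
R_total = 0.69 + 0.1636 + 36.85 + 2.767 + 0.5054 + 1.5429 + 0.17 = 42.689 ft²·°F·h/BTU
Q = A·ΔT/R = 1127 × 52.54 / 42.689 = 1387.1 BTU/h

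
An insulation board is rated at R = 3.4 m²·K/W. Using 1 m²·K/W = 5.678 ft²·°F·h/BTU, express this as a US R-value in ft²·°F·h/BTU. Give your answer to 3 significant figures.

19.3 ft²·°F·h/BTU

R_US = 3.4 × 5.678 = 19.31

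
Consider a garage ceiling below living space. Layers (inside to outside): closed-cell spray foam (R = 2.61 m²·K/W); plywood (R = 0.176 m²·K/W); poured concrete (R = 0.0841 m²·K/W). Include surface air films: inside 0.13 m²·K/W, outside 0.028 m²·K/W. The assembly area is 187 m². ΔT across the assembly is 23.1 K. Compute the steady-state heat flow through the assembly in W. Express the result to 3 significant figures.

1430 W

R_total = 0.13 + 2.61 + 0.176 + 0.0841 + 0.028 = 3.028 m²·K/W
Q = A·ΔT/R = 187 × 23.1 / 3.028 = 1427 W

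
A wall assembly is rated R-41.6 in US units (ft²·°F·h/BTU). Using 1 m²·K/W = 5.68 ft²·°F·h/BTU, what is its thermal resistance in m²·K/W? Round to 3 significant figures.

7.32 m²·K/W

R_SI = 41.6/5.68 = 7.324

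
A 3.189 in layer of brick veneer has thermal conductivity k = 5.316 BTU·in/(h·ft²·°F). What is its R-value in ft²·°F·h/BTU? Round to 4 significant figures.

0.5999 ft²·°F·h/BTU

R = L/k = 3.189/5.316 = 0.59989 ft²·°F·h/BTU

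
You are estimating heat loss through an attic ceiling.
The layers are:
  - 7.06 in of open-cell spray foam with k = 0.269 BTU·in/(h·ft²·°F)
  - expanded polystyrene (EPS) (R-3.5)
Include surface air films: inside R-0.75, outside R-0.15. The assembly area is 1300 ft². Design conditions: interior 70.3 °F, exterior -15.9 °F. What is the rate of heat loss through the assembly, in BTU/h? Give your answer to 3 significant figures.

3660 BTU/h

7.06/0.269 = 26.25
R_total = 0.75 + 26.25 + 3.5 + 0.15 = 30.65 ft²·°F·h/BTU
Q = A·ΔT/R = 1300 × (70.3 − (-15.9)) / 30.65 = 3657 BTU/h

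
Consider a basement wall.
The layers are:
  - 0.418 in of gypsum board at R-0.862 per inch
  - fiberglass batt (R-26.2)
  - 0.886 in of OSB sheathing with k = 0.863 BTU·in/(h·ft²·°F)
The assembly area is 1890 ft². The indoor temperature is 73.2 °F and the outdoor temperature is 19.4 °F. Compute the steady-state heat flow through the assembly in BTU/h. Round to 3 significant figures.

0.418 × 0.862 = 0.3603
0.886/0.863 = 1.027
R_total = 0.3603 + 26.2 + 1.027 = 27.59 ft²·°F·h/BTU
Q = A·ΔT/R = 1890 × (73.2 − 19.4) / 27.59 = 3686 BTU/h

3690 BTU/h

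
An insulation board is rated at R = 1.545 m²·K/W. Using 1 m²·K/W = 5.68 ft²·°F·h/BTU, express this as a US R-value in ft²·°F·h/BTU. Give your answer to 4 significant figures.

8.776 ft²·°F·h/BTU

R_US = 1.545 × 5.68 = 8.7756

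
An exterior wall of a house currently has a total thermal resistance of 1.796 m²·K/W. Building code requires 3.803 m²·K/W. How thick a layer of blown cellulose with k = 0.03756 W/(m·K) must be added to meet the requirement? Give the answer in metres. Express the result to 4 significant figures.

0.07538 m

ΔR = 3.803 − 1.796 = 2.007 m²·K/W
L = ΔR × k = 2.007 × 0.03756 = 0.075383 m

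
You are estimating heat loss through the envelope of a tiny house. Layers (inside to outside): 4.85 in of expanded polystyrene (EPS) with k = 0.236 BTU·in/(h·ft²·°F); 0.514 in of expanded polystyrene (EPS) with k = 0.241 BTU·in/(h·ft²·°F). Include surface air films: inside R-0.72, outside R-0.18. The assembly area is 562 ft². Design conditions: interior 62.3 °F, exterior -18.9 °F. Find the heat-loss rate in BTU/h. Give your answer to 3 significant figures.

4.85/0.236 = 20.55
0.514/0.241 = 2.133
R_total = 0.72 + 20.55 + 2.133 + 0.18 = 23.58 ft²·°F·h/BTU
Q = A·ΔT/R = 562 × (62.3 − (-18.9)) / 23.58 = 1935 BTU/h

1940 BTU/h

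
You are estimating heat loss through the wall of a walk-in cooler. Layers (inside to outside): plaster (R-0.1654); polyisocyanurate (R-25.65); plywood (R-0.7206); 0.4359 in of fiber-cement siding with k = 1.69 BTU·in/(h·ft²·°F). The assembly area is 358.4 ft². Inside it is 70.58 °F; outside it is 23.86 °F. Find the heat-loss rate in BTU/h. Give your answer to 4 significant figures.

0.4359/1.69 = 0.25793
R_total = 0.1654 + 25.65 + 0.7206 + 0.25793 = 26.794 ft²·°F·h/BTU
Q = A·ΔT/R = 358.4 × (70.58 − 23.86) / 26.794 = 624.93 BTU/h

624.9 BTU/h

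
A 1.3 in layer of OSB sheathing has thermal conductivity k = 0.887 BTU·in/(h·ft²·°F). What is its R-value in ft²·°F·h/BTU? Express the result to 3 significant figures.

R = L/k = 1.3/0.887 = 1.466 ft²·°F·h/BTU

1.47 ft²·°F·h/BTU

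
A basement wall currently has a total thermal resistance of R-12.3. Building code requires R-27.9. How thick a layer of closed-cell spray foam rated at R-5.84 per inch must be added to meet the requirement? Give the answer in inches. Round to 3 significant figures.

2.67 in

ΔR = 27.9 − 12.3 = 15.6 ft²·°F·h/BTU
L = ΔR / (R/in) = 15.6/5.84 = 2.671 in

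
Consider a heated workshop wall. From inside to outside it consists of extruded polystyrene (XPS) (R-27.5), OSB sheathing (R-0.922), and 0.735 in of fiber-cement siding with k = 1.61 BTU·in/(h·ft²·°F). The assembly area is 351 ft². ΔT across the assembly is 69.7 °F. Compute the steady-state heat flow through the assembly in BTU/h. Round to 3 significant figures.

847 BTU/h

0.735/1.61 = 0.4565
R_total = 27.5 + 0.922 + 0.4565 = 28.88 ft²·°F·h/BTU
Q = A·ΔT/R = 351 × 69.7 / 28.88 = 847.2 BTU/h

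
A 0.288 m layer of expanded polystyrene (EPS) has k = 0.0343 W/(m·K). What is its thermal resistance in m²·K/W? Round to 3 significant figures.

R = L/k = 0.288/0.0343 = 8.397 m²·K/W

8.40 m²·K/W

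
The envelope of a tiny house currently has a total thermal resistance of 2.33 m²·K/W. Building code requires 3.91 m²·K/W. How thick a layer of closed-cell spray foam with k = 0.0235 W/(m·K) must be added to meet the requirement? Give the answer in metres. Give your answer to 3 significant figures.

ΔR = 3.91 − 2.33 = 1.58 m²·K/W
L = ΔR × k = 1.58 × 0.0235 = 0.03713 m

0.0371 m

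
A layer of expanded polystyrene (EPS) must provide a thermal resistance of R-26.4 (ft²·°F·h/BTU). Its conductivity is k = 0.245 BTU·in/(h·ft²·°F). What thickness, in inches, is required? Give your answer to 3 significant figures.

6.47 in

L = R × k = 26.4 × 0.245 = 6.468 in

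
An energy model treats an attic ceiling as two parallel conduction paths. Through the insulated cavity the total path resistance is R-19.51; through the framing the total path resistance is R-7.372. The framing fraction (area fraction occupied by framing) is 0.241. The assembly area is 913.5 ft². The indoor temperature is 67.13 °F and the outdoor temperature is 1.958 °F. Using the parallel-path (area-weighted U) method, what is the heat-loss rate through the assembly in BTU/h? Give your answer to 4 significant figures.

4262 BTU/h

U_eff = 0.759/19.51 + 0.241/7.372 = 0.038903 + 0.032691 = 0.071594
R_eff = 1/U_eff = 13.968 ft²·°F·h/BTU
Q = 913.5 × (67.13 − 1.958) / 13.968 = 4262.3 BTU/h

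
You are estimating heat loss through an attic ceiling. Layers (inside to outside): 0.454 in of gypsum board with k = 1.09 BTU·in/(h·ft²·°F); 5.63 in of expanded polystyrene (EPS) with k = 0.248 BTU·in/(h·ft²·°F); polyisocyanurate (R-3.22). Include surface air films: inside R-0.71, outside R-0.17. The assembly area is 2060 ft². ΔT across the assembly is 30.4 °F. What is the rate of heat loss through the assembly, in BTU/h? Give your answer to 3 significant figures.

0.454/1.09 = 0.4165
5.63/0.248 = 22.7
R_total = 0.71 + 0.4165 + 22.7 + 3.22 + 0.17 = 27.22 ft²·°F·h/BTU
Q = A·ΔT/R = 2060 × 30.4 / 27.22 = 2301 BTU/h

2300 BTU/h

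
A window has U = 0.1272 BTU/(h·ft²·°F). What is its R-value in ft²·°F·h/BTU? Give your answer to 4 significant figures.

R = 1/U = 1/0.1272 = 7.8616

7.862 ft²·°F·h/BTU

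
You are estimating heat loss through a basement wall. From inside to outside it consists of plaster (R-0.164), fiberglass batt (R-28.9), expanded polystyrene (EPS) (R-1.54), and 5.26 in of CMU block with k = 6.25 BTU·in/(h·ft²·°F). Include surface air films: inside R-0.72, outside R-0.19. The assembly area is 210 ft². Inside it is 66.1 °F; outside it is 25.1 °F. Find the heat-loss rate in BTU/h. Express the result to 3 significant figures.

266 BTU/h

5.26/6.25 = 0.8416
R_total = 0.72 + 0.164 + 28.9 + 1.54 + 0.8416 + 0.19 = 32.36 ft²·°F·h/BTU
Q = A·ΔT/R = 210 × (66.1 − 25.1) / 32.36 = 266.1 BTU/h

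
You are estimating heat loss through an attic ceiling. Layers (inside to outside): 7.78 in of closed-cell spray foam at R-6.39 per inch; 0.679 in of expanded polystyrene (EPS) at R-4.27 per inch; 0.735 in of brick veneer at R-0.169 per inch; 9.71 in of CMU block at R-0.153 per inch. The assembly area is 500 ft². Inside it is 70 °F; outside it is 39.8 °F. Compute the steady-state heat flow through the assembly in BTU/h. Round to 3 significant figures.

7.78 × 6.39 = 49.71
0.679 × 4.27 = 2.899
0.735 × 0.169 = 0.1242
9.71 × 0.153 = 1.486
R_total = 49.71 + 2.899 + 0.1242 + 1.486 = 54.22 ft²·°F·h/BTU
Q = A·ΔT/R = 500 × (70 − 39.8) / 54.22 = 278.5 BTU/h

278 BTU/h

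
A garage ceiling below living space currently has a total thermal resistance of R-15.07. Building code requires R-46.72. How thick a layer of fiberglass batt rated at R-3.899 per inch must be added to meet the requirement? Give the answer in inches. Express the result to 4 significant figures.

ΔR = 46.72 − 15.07 = 31.65 ft²·°F·h/BTU
L = ΔR / (R/in) = 31.65/3.899 = 8.1175 in

8.117 in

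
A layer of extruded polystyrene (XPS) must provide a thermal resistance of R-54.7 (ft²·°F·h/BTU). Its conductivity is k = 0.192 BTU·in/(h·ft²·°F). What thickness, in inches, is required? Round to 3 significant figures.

10.5 in

L = R × k = 54.7 × 0.192 = 10.5 in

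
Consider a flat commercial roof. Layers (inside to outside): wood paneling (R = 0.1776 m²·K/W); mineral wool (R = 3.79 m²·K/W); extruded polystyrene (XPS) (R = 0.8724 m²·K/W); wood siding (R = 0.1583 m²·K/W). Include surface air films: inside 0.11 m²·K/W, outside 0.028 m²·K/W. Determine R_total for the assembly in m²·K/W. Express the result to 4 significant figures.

R_total = 0.11 + 0.1776 + 3.79 + 0.8724 + 0.1583 + 0.028 = 5.1363 m²·K/W

5.136 m²·K/W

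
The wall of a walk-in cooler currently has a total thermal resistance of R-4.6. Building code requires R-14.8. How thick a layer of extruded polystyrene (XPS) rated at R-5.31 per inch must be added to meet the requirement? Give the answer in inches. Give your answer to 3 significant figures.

1.92 in

ΔR = 14.8 − 4.6 = 10.2 ft²·°F·h/BTU
L = ΔR / (R/in) = 10.2/5.31 = 1.921 in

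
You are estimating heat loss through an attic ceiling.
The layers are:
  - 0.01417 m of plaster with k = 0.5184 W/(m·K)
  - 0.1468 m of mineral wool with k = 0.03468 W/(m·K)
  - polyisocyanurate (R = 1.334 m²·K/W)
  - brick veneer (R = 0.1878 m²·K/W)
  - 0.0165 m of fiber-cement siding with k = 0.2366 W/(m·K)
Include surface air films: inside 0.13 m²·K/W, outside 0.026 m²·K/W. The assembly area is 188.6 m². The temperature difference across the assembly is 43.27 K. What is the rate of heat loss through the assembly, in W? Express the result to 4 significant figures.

1358 W

0.01417/0.5184 = 0.027334
0.1468/0.03468 = 4.233
0.0165/0.2366 = 0.069738
R_total = 0.13 + 0.027334 + 4.233 + 1.334 + 0.1878 + 0.069738 + 0.026 = 6.0079 m²·K/W
Q = A·ΔT/R = 188.6 × 43.27 / 6.0079 = 1358.3 W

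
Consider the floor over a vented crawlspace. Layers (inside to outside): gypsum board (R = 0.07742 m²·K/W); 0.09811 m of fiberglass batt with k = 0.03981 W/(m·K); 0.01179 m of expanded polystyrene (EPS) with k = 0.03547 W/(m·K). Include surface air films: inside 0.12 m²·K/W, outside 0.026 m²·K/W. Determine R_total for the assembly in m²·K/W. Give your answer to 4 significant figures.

3.020 m²·K/W

0.09811/0.03981 = 2.4645
0.01179/0.03547 = 0.33239
R_total = 0.12 + 0.07742 + 2.4645 + 0.33239 + 0.026 = 3.0203 m²·K/W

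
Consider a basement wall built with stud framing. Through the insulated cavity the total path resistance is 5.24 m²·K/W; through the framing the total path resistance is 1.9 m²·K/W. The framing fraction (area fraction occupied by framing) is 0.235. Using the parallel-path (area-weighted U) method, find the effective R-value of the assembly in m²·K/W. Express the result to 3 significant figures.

U_eff = 0.765/5.24 + 0.235/1.9 = 0.146 + 0.1237 = 0.2697
R_eff = 1/U_eff = 3.708 m²·K/W

3.71 m²·K/W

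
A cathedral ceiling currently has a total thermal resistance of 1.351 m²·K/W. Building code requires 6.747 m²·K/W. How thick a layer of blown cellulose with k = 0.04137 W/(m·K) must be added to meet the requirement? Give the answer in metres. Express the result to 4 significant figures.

ΔR = 6.747 − 1.351 = 5.396 m²·K/W
L = ΔR × k = 5.396 × 0.04137 = 0.22323 m

0.2232 m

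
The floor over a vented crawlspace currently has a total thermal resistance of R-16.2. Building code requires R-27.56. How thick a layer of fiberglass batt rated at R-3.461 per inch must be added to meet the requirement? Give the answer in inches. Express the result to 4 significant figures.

ΔR = 27.56 − 16.2 = 11.36 ft²·°F·h/BTU
L = ΔR / (R/in) = 11.36/3.461 = 3.2823 in

3.282 in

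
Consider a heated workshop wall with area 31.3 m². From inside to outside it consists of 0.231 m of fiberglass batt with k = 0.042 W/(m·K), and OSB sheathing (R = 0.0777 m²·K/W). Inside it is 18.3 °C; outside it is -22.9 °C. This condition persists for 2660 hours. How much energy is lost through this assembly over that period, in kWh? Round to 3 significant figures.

0.231/0.042 = 5.5
R_total = 5.5 + 0.0777 = 5.578 m²·K/W
Q = 31.3 × (18.3 − (-22.9)) / 5.578 = 231.2 W
E = 231.2 W × 2660 h / 1000 = 615 kWh

615 kWh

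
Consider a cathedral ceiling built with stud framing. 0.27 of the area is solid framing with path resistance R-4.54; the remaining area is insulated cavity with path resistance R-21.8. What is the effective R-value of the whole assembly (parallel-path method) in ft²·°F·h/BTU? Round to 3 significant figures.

U_eff = 0.73/21.8 + 0.27/4.54 = 0.03349 + 0.05947 = 0.09296
R_eff = 1/U_eff = 10.76 ft²·°F·h/BTU

10.8 ft²·°F·h/BTU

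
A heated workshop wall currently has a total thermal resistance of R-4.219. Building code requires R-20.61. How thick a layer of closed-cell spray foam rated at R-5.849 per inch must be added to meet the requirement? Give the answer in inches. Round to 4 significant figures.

2.802 in

ΔR = 20.61 − 4.219 = 16.391 ft²·°F·h/BTU
L = ΔR / (R/in) = 16.391/5.849 = 2.8024 in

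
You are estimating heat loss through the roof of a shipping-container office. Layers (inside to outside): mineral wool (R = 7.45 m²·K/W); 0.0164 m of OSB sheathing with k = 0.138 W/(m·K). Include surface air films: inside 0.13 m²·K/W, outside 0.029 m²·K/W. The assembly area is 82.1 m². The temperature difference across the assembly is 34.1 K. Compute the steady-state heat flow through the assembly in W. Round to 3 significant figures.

362 W

0.0164/0.138 = 0.1188
R_total = 0.13 + 7.45 + 0.1188 + 0.029 = 7.728 m²·K/W
Q = A·ΔT/R = 82.1 × 34.1 / 7.728 = 362.3 W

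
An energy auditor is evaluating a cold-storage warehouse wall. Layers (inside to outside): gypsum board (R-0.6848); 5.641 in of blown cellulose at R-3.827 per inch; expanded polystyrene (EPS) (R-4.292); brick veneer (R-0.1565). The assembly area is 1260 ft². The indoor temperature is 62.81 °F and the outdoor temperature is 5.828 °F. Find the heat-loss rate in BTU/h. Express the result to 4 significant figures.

2687 BTU/h

5.641 × 3.827 = 21.588
R_total = 0.6848 + 21.588 + 4.292 + 0.1565 = 26.721 ft²·°F·h/BTU
Q = A·ΔT/R = 1260 × (62.81 − 5.828) / 26.721 = 2686.9 BTU/h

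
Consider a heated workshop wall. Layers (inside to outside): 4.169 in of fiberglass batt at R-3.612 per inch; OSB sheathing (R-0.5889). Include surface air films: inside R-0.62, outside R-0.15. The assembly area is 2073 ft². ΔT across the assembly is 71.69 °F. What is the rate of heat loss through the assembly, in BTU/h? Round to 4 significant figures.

4.169 × 3.612 = 15.058
R_total = 0.62 + 15.058 + 0.5889 + 0.15 = 16.417 ft²·°F·h/BTU
Q = A·ΔT/R = 2073 × 71.69 / 16.417 = 9052.2 BTU/h

9052 BTU/h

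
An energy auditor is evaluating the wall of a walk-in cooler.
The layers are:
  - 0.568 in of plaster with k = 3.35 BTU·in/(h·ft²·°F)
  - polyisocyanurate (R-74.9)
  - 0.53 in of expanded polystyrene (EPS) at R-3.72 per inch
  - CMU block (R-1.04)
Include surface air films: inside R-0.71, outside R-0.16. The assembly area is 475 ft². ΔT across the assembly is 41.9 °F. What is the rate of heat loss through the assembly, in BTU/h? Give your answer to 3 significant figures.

0.568/3.35 = 0.1696
0.53 × 3.72 = 1.972
R_total = 0.71 + 0.1696 + 74.9 + 1.972 + 1.04 + 0.16 = 78.95 ft²·°F·h/BTU
Q = A·ΔT/R = 475 × 41.9 / 78.95 = 252.1 BTU/h

252 BTU/h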